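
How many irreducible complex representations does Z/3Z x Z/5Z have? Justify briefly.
15

Derivation: The number of irreducible complex representations of a finite group equals its number of conjugacy classes. Z/3Z x Z/5Z is abelian of order 15, so every element is its own conjugacy class: 15 classes, so Z/3Z x Z/5Z (order 15) has exactly 15 irreducible complex representations.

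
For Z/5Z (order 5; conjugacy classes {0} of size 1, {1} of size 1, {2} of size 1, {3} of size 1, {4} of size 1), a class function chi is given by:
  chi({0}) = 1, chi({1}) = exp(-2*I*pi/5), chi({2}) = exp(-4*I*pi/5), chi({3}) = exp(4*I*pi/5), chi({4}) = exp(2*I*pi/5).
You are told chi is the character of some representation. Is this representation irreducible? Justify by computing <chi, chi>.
Irreducible: <chi, chi> = 1.

Details: <chi, chi> = (1/|G|) sum_C |C| * |chi(C)|^2 = (1/5)[1*|1|^2 + 1*|exp(-2*I*pi/5)|^2 + 1*|exp(-4*I*pi/5)|^2 + 1*|exp(4*I*pi/5)|^2 + 1*|exp(2*I*pi/5)|^2]
  = (1/5)[(1) + (1) + (1) + (1) + (1)] = 5/5 = 1.
(Exp terms are combined using exp(i*s)*conj(exp(i*t)) = exp(i*(s-t)), and sums of them are collapsed using the identity that for every m > 1 the m distinct m-th roots of unity sum to 0, e.g. 1 + exp(2*I*pi/3) + exp(-2*I*pi/3) = 0.)
A character is irreducible iff <chi, chi> = 1, so this representation is irreducible.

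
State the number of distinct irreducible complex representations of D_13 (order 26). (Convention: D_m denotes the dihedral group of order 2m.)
8

Why: The number of irreducible complex representations of a finite group equals its number of conjugacy classes. D_13 has 8 conjugacy classes ((n+3)/2 for n odd), so D_13 (order 26) has exactly 8 irreducible complex representations.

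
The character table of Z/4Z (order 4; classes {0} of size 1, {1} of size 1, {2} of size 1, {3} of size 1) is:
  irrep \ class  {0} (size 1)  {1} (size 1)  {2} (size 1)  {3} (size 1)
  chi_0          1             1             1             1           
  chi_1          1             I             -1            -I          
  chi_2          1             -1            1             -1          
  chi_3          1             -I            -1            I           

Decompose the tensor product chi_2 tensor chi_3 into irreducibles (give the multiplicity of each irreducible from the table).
chi_2 tensor chi_3 = chi_1 (all other irreducibles have multiplicity 0).

Why: The character of a tensor product is the pointwise product (chi_2 * chi_3)(C) = chi_2(C) * chi_3(C):
  {0}: (1)*(1), {1}: (-1)*(-I), {2}: (1)*(-1), {3}: (-1)*(I)
so (chi_2 * chi_3) takes values
  {0} -> 1, {1} -> I, {2} -> -1, {3} -> -I.
Now take the inner product of this character with each irreducible chi from the table, <chi_2*chi_3, chi> = (1/4) sum_C |C| (chi_2*chi_3)(C) conj(chi(C)):
  <chi_2*chi_3, chi_0> = (1/4)[1*(1)*conj(1) + 1*(I)*conj(1) + 1*(-1)*conj(1) + 1*(-I)*conj(1)]
      = (1/4)[(1) + (I) + (-1) + (-I)] = 0/4 = 0
  <chi_2*chi_3, chi_1> = (1/4)[1*(1)*conj(1) + 1*(I)*conj(I) + 1*(-1)*conj(-1) + 1*(-I)*conj(-I)]
      = (1/4)[(1) + (1) + (1) + (1)] = 4/4 = 1
  <chi_2*chi_3, chi_2> = (1/4)[1*(1)*conj(1) + 1*(I)*conj(-1) + 1*(-1)*conj(1) + 1*(-I)*conj(-1)]
      = (1/4)[(1) + (-I) + (-1) + (I)] = 0/4 = 0
  <chi_2*chi_3, chi_3> = (1/4)[1*(1)*conj(1) + 1*(I)*conj(-I) + 1*(-1)*conj(-1) + 1*(-I)*conj(I)]
      = (1/4)[(1) + (-1) + (1) + (-1)] = 0/4 = 0
(Exp terms are combined using exp(i*s)*conj(exp(i*t)) = exp(i*(s-t)), and sums of them are collapsed using the identity that for every m > 1 the m distinct m-th roots of unity sum to 0, e.g. 1 + exp(2*I*pi/3) + exp(-2*I*pi/3) = 0.)
Hence the multiplicities are chi_1: 1. Dimension check: dim(chi_2)*dim(chi_3) = 1*1 = 1 and sum (mult * dim) = 1*1 = 1.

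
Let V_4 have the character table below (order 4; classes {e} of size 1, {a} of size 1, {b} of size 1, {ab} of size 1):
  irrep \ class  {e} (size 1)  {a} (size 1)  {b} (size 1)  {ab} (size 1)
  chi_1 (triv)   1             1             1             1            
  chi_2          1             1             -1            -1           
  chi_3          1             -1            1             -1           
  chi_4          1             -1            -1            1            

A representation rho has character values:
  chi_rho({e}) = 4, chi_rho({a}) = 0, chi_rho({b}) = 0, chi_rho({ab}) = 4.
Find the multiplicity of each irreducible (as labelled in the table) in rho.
Multiplicities: chi_1: 2, chi_2: 0, chi_3: 0, chi_4: 2.

Use <chi_rho, chi> = (1/|G|) sum_C |C| * chi_rho(C) * conj(chi(C)) with |G| = 4 for each irreducible chi in the table:
  <chi_rho, chi_1> = (1/4)[1*(4)*conj(1) + 1*(0)*conj(1) + 1*(0)*conj(1) + 1*(4)*conj(1)]
      = (1/4)[(4) + (0) + (0) + (4)] = 8/4 = 2
  <chi_rho, chi_2> = (1/4)[1*(4)*conj(1) + 1*(0)*conj(1) + 1*(0)*conj(-1) + 1*(4)*conj(-1)]
      = (1/4)[(4) + (0) + (0) + (-4)] = 0/4 = 0
  <chi_rho, chi_3> = (1/4)[1*(4)*conj(1) + 1*(0)*conj(-1) + 1*(0)*conj(1) + 1*(4)*conj(-1)]
      = (1/4)[(4) + (0) + (0) + (-4)] = 0/4 = 0
  <chi_rho, chi_4> = (1/4)[1*(4)*conj(1) + 1*(0)*conj(-1) + 1*(0)*conj(-1) + 1*(4)*conj(1)]
      = (1/4)[(4) + (0) + (0) + (4)] = 8/4 = 2
Dimension check: dim(rho) = sum (mult * dim) = 2*1 + 0*1 + 0*1 + 2*1 = 4 = chi_rho(e) = 4.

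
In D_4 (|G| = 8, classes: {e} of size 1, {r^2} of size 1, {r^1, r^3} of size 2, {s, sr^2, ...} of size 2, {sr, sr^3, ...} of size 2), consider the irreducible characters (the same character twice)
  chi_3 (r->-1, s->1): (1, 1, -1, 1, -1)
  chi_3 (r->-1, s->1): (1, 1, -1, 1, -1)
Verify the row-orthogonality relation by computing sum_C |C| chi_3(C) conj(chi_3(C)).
Sum = 8 = |G| = 8; so <chi_3, chi_3> = 1 (norm-1 confirms irreducibility).

Derivation: Compute term by term over conjugacy classes (|C| * chi_3(C) * conj(chi_3(C))):
  1*(1)*conj(1) + 1*(1)*conj(1) + 2*(-1)*conj(-1) + 2*(1)*conj(1) + 2*(-1)*conj(-1)
  = (1) + (1) + (2) + (2) + (2)
  = 8.
Dividing by |G| = 8 gives 8/8 = 1, matching the row-orthogonality relation <chi_3, chi_3> = [chi_3 = chi_3].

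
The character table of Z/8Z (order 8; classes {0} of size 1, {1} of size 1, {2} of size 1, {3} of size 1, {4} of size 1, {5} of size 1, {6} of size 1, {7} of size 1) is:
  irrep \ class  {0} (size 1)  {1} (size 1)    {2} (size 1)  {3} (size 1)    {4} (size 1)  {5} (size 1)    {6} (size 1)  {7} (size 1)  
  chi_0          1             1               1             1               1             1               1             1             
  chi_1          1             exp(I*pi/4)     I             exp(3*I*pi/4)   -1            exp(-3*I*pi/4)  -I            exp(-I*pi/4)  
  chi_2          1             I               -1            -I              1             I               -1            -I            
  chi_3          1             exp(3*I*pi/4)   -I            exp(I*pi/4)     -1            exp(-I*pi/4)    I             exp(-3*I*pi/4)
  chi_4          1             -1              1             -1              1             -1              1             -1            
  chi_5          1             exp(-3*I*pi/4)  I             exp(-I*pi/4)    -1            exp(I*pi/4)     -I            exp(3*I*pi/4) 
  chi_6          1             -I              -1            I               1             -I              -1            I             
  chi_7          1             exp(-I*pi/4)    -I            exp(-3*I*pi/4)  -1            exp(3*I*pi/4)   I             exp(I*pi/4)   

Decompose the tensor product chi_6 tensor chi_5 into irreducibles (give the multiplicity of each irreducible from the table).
chi_6 tensor chi_5 = chi_3 (all other irreducibles have multiplicity 0).

Details: The character of a tensor product is the pointwise product (chi_6 * chi_5)(C) = chi_6(C) * chi_5(C):
  {0}: (1)*(1), {1}: (-I)*(exp(-3*I*pi/4)), {2}: (-1)*(I), {3}: (I)*(exp(-I*pi/4)), {4}: (1)*(-1), {5}: (-I)*(exp(I*pi/4)), {6}: (-1)*(-I), {7}: (I)*(exp(3*I*pi/4))
so (chi_6 * chi_5) takes values
  {0} -> 1, {1} -> -exp(-I*pi/4), {2} -> -I, {3} -> exp(I*pi/4), {4} -> -1, {5} -> -exp(3*I*pi/4), {6} -> I, {7} -> exp(-3*I*pi/4).
Now take the inner product of this character with each irreducible chi from the table, <chi_6*chi_5, chi> = (1/8) sum_C |C| (chi_6*chi_5)(C) conj(chi(C)):
  <chi_6*chi_5, chi_0> = (1/8)[1*(1)*conj(1) + 1*(-exp(-I*pi/4))*conj(1) + 1*(-I)*conj(1) + 1*(exp(I*pi/4))*conj(1) + 1*(-1)*conj(1) + 1*(-exp(3*I*pi/4))*conj(1) + 1*(I)*conj(1) + 1*(exp(-3*I*pi/4))*conj(1)]
      = (1/8)[(1) + (-exp(-I*pi/4)) + (-I) + (exp(I*pi/4)) + (-1) + (-exp(3*I*pi/4)) + (I) + (exp(-3*I*pi/4))] = 0/8 = 0
  <chi_6*chi_5, chi_1> = (1/8)[1*(1)*conj(1) + 1*(-exp(-I*pi/4))*conj(exp(I*pi/4)) + 1*(-I)*conj(I) + 1*(exp(I*pi/4))*conj(exp(3*I*pi/4)) + 1*(-1)*conj(-1) + 1*(-exp(3*I*pi/4))*conj(exp(-3*I*pi/4)) + 1*(I)*conj(-I) + 1*(exp(-3*I*pi/4))*conj(exp(-I*pi/4))]
      = (1/8)[(1) + (I) + (-1) + (-I) + (1) + (I) + (-1) + (-I)] = 0/8 = 0
  <chi_6*chi_5, chi_2> = (1/8)[1*(1)*conj(1) + 1*(-exp(-I*pi/4))*conj(I) + 1*(-I)*conj(-1) + 1*(exp(I*pi/4))*conj(-I) + 1*(-1)*conj(1) + 1*(-exp(3*I*pi/4))*conj(I) + 1*(I)*conj(-1) + 1*(exp(-3*I*pi/4))*conj(-I)]
      = (1/8)[(1) + (exp(I*pi/4)) + (I) + (exp(3*I*pi/4)) + (-1) + (exp(-3*I*pi/4)) + (-I) + (exp(-I*pi/4))] = 0/8 = 0
  <chi_6*chi_5, chi_3> = (1/8)[1*(1)*conj(1) + 1*(-exp(-I*pi/4))*conj(exp(3*I*pi/4)) + 1*(-I)*conj(-I) + 1*(exp(I*pi/4))*conj(exp(I*pi/4)) + 1*(-1)*conj(-1) + 1*(-exp(3*I*pi/4))*conj(exp(-I*pi/4)) + 1*(I)*conj(I) + 1*(exp(-3*I*pi/4))*conj(exp(-3*I*pi/4))]
      = (1/8)[(1) + (1) + (1) + (1) + (1) + (1) + (1) + (1)] = 8/8 = 1
  <chi_6*chi_5, chi_4> = (1/8)[1*(1)*conj(1) + 1*(-exp(-I*pi/4))*conj(-1) + 1*(-I)*conj(1) + 1*(exp(I*pi/4))*conj(-1) + 1*(-1)*conj(1) + 1*(-exp(3*I*pi/4))*conj(-1) + 1*(I)*conj(1) + 1*(exp(-3*I*pi/4))*conj(-1)]
      = (1/8)[(1) + (exp(-I*pi/4)) + (-I) + (-exp(I*pi/4)) + (-1) + (exp(3*I*pi/4)) + (I) + (-exp(-3*I*pi/4))] = 0/8 = 0
  <chi_6*chi_5, chi_5> = (1/8)[1*(1)*conj(1) + 1*(-exp(-I*pi/4))*conj(exp(-3*I*pi/4)) + 1*(-I)*conj(I) + 1*(exp(I*pi/4))*conj(exp(-I*pi/4)) + 1*(-1)*conj(-1) + 1*(-exp(3*I*pi/4))*conj(exp(I*pi/4)) + 1*(I)*conj(-I) + 1*(exp(-3*I*pi/4))*conj(exp(3*I*pi/4))]
      = (1/8)[(1) + (-I) + (-1) + (I) + (1) + (-I) + (-1) + (I)] = 0/8 = 0
  <chi_6*chi_5, chi_6> = (1/8)[1*(1)*conj(1) + 1*(-exp(-I*pi/4))*conj(-I) + 1*(-I)*conj(-1) + 1*(exp(I*pi/4))*conj(I) + 1*(-1)*conj(1) + 1*(-exp(3*I*pi/4))*conj(-I) + 1*(I)*conj(-1) + 1*(exp(-3*I*pi/4))*conj(I)]
      = (1/8)[(1) + (-exp(I*pi/4)) + (I) + (-exp(3*I*pi/4)) + (-1) + (-exp(-3*I*pi/4)) + (-I) + (-exp(-I*pi/4))] = 0/8 = 0
  <chi_6*chi_5, chi_7> = (1/8)[1*(1)*conj(1) + 1*(-exp(-I*pi/4))*conj(exp(-I*pi/4)) + 1*(-I)*conj(-I) + 1*(exp(I*pi/4))*conj(exp(-3*I*pi/4)) + 1*(-1)*conj(-1) + 1*(-exp(3*I*pi/4))*conj(exp(3*I*pi/4)) + 1*(I)*conj(I) + 1*(exp(-3*I*pi/4))*conj(exp(I*pi/4))]
      = (1/8)[(1) + (-1) + (1) + (-1) + (1) + (-1) + (1) + (-1)] = 0/8 = 0
(Exp terms are combined using exp(i*s)*conj(exp(i*t)) = exp(i*(s-t)), and sums of them are collapsed using the identity that for every m > 1 the m distinct m-th roots of unity sum to 0, e.g. 1 + exp(2*I*pi/3) + exp(-2*I*pi/3) = 0.)
Hence the multiplicities are chi_3: 1. Dimension check: dim(chi_6)*dim(chi_5) = 1*1 = 1 and sum (mult * dim) = 1*1 = 1.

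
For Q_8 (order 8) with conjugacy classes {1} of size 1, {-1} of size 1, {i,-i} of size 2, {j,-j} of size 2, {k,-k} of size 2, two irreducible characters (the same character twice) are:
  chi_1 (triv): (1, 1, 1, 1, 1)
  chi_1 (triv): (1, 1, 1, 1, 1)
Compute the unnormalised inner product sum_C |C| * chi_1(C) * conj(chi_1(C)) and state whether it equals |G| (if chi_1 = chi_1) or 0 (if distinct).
Sum = 8 = |G| = 8; so <chi_1, chi_1> = 1 (norm-1 confirms irreducibility).

Reasoning: Compute term by term over conjugacy classes (|C| * chi_1(C) * conj(chi_1(C))):
  1*(1)*conj(1) + 1*(1)*conj(1) + 2*(1)*conj(1) + 2*(1)*conj(1) + 2*(1)*conj(1)
  = (1) + (1) + (2) + (2) + (2)
  = 8.
Dividing by |G| = 8 gives 8/8 = 1, matching the row-orthogonality relation <chi_1, chi_1> = [chi_1 = chi_1].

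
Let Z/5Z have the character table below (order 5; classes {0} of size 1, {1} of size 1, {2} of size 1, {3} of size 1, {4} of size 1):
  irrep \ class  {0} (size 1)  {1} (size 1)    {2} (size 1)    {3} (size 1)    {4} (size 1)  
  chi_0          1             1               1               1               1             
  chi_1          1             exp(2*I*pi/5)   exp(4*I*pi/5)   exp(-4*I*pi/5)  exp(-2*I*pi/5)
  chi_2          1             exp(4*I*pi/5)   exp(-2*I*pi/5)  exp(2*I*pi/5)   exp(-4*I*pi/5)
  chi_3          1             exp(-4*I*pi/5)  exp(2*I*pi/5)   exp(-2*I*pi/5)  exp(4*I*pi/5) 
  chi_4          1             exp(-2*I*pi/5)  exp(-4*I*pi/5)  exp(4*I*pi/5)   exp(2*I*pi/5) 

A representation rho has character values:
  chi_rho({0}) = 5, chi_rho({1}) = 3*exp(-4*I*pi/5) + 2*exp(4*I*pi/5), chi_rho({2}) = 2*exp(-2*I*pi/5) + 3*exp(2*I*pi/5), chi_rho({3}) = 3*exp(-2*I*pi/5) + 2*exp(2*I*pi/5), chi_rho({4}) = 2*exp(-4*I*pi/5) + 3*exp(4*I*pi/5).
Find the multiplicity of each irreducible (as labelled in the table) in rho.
Multiplicities: chi_0: 0, chi_1: 0, chi_2: 2, chi_3: 3, chi_4: 0.

Proof sketch: Use <chi_rho, chi> = (1/|G|) sum_C |C| * chi_rho(C) * conj(chi(C)) with |G| = 5 for each irreducible chi in the table:
  <chi_rho, chi_0> = (1/5)[1*(5)*conj(1) + 1*(3*exp(-4*I*pi/5) + 2*exp(4*I*pi/5))*conj(1) + 1*(2*exp(-2*I*pi/5) + 3*exp(2*I*pi/5))*conj(1) + 1*(3*exp(-2*I*pi/5) + 2*exp(2*I*pi/5))*conj(1) + 1*(2*exp(-4*I*pi/5) + 3*exp(4*I*pi/5))*conj(1)]
      = (1/5)[(5) + (3*exp(-4*I*pi/5) + 2*exp(4*I*pi/5)) + (2*exp(-2*I*pi/5) + 3*exp(2*I*pi/5)) + (3*exp(-2*I*pi/5) + 2*exp(2*I*pi/5)) + (2*exp(-4*I*pi/5) + 3*exp(4*I*pi/5))] = 0/5 = 0
  <chi_rho, chi_1> = (1/5)[1*(5)*conj(1) + 1*(3*exp(-4*I*pi/5) + 2*exp(4*I*pi/5))*conj(exp(2*I*pi/5)) + 1*(2*exp(-2*I*pi/5) + 3*exp(2*I*pi/5))*conj(exp(4*I*pi/5)) + 1*(3*exp(-2*I*pi/5) + 2*exp(2*I*pi/5))*conj(exp(-4*I*pi/5)) + 1*(2*exp(-4*I*pi/5) + 3*exp(4*I*pi/5))*conj(exp(-2*I*pi/5))]
      = (1/5)[(5) + (3*exp(4*I*pi/5) + 2*exp(2*I*pi/5)) + (3*exp(-2*I*pi/5) + 2*exp(4*I*pi/5)) + (2*exp(-4*I*pi/5) + 3*exp(2*I*pi/5)) + (2*exp(-2*I*pi/5) + 3*exp(-4*I*pi/5))] = 0/5 = 0
  <chi_rho, chi_2> = (1/5)[1*(5)*conj(1) + 1*(3*exp(-4*I*pi/5) + 2*exp(4*I*pi/5))*conj(exp(4*I*pi/5)) + 1*(2*exp(-2*I*pi/5) + 3*exp(2*I*pi/5))*conj(exp(-2*I*pi/5)) + 1*(3*exp(-2*I*pi/5) + 2*exp(2*I*pi/5))*conj(exp(2*I*pi/5)) + 1*(2*exp(-4*I*pi/5) + 3*exp(4*I*pi/5))*conj(exp(-4*I*pi/5))]
      = (1/5)[(5) + (2 + 3*exp(2*I*pi/5)) + (2 + 3*exp(4*I*pi/5)) + (2 + 3*exp(-4*I*pi/5)) + (2 + 3*exp(-2*I*pi/5))] = 10/5 = 2
  <chi_rho, chi_3> = (1/5)[1*(5)*conj(1) + 1*(3*exp(-4*I*pi/5) + 2*exp(4*I*pi/5))*conj(exp(-4*I*pi/5)) + 1*(2*exp(-2*I*pi/5) + 3*exp(2*I*pi/5))*conj(exp(2*I*pi/5)) + 1*(3*exp(-2*I*pi/5) + 2*exp(2*I*pi/5))*conj(exp(-2*I*pi/5)) + 1*(2*exp(-4*I*pi/5) + 3*exp(4*I*pi/5))*conj(exp(4*I*pi/5))]
      = (1/5)[(5) + (3 + 2*exp(-2*I*pi/5)) + (3 + 2*exp(-4*I*pi/5)) + (3 + 2*exp(4*I*pi/5)) + (3 + 2*exp(2*I*pi/5))] = 15/5 = 3
  <chi_rho, chi_4> = (1/5)[1*(5)*conj(1) + 1*(3*exp(-4*I*pi/5) + 2*exp(4*I*pi/5))*conj(exp(-2*I*pi/5)) + 1*(2*exp(-2*I*pi/5) + 3*exp(2*I*pi/5))*conj(exp(-4*I*pi/5)) + 1*(3*exp(-2*I*pi/5) + 2*exp(2*I*pi/5))*conj(exp(4*I*pi/5)) + 1*(2*exp(-4*I*pi/5) + 3*exp(4*I*pi/5))*conj(exp(2*I*pi/5))]
      = (1/5)[(5) + (3*exp(-2*I*pi/5) + 2*exp(-4*I*pi/5)) + (3*exp(-4*I*pi/5) + 2*exp(2*I*pi/5)) + (2*exp(-2*I*pi/5) + 3*exp(4*I*pi/5)) + (2*exp(4*I*pi/5) + 3*exp(2*I*pi/5))] = 0/5 = 0
(Exp terms are combined using exp(i*s)*conj(exp(i*t)) = exp(i*(s-t)), and sums of them are collapsed using the identity that for every m > 1 the m distinct m-th roots of unity sum to 0, e.g. 1 + exp(2*I*pi/3) + exp(-2*I*pi/3) = 0.)
Dimension check: dim(rho) = sum (mult * dim) = 0*1 + 0*1 + 2*1 + 3*1 + 0*1 = 5 = chi_rho(e) = 5.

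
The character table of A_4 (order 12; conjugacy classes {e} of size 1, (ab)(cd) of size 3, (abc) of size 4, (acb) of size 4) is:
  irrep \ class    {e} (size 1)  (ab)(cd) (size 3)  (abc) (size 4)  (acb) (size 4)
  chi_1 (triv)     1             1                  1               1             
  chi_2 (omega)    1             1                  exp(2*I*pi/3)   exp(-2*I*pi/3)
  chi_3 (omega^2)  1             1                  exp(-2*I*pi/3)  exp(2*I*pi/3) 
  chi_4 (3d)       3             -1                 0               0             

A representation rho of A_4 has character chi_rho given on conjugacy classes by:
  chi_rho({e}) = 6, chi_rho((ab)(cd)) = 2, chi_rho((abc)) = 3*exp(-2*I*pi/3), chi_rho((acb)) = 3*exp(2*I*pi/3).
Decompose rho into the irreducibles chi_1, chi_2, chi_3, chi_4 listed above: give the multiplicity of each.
Multiplicities: chi_1: 0, chi_2: 0, chi_3: 3, chi_4: 1.

Argument: Use <chi_rho, chi> = (1/|G|) sum_C |C| * chi_rho(C) * conj(chi(C)) with |G| = 12 for each irreducible chi in the table:
  <chi_rho, chi_1> = (1/12)[1*(6)*conj(1) + 3*(2)*conj(1) + 4*(3*exp(-2*I*pi/3))*conj(1) + 4*(3*exp(2*I*pi/3))*conj(1)]
      = (1/12)[(6) + (6) + (12*exp(-2*I*pi/3)) + (12*exp(2*I*pi/3))] = 0/12 = 0
  <chi_rho, chi_2> = (1/12)[1*(6)*conj(1) + 3*(2)*conj(1) + 4*(3*exp(-2*I*pi/3))*conj(exp(2*I*pi/3)) + 4*(3*exp(2*I*pi/3))*conj(exp(-2*I*pi/3))]
      = (1/12)[(6) + (6) + (12*exp(2*I*pi/3)) + (12*exp(-2*I*pi/3))] = 0/12 = 0
  <chi_rho, chi_3> = (1/12)[1*(6)*conj(1) + 3*(2)*conj(1) + 4*(3*exp(-2*I*pi/3))*conj(exp(-2*I*pi/3)) + 4*(3*exp(2*I*pi/3))*conj(exp(2*I*pi/3))]
      = (1/12)[(6) + (6) + (12) + (12)] = 36/12 = 3
  <chi_rho, chi_4> = (1/12)[1*(6)*conj(3) + 3*(2)*conj(-1) + 4*(3*exp(-2*I*pi/3))*conj(0) + 4*(3*exp(2*I*pi/3))*conj(0)]
      = (1/12)[(18) + (-6) + (0) + (0)] = 12/12 = 1
(Exp terms are combined using exp(i*s)*conj(exp(i*t)) = exp(i*(s-t)), and sums of them are collapsed using the identity that for every m > 1 the m distinct m-th roots of unity sum to 0, e.g. 1 + exp(2*I*pi/3) + exp(-2*I*pi/3) = 0.)
Dimension check: dim(rho) = sum (mult * dim) = 0*1 + 0*1 + 3*1 + 1*3 = 6 = chi_rho(e) = 6.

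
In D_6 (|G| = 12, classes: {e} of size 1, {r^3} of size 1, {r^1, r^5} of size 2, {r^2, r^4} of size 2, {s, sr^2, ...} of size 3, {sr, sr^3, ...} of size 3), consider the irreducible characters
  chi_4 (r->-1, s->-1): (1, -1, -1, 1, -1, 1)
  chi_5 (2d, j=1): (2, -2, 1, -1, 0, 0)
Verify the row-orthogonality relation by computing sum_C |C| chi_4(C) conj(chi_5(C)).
Sum = 0; so <chi_4, chi_5> = 0 (distinct irreducibles are orthogonal).

Compute term by term over conjugacy classes (|C| * chi_4(C) * conj(chi_5(C))):
  1*(1)*conj(2) + 1*(-1)*conj(-2) + 2*(-1)*conj(1) + 2*(1)*conj(-1) + 3*(-1)*conj(0) + 3*(1)*conj(0)
  = (2) + (2) + (-2) + (-2) + (0) + (0)
  = 0.
Dividing by |G| = 12 gives 0/12 = 0, matching the row-orthogonality relation <chi_4, chi_5> = [chi_4 = chi_5].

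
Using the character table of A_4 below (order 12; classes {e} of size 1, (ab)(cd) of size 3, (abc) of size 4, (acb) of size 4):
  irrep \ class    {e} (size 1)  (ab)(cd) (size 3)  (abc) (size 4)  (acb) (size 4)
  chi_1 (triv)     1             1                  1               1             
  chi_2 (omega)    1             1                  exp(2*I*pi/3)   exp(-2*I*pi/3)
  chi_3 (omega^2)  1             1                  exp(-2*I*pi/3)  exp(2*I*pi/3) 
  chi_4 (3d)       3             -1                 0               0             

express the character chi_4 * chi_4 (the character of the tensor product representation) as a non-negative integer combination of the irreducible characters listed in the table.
chi_4 tensor chi_4 = chi_1 + chi_2 + chi_3 + 2*chi_4 (all other irreducibles have multiplicity 0).

Proof sketch: The character of a tensor product is the pointwise product (chi_4 * chi_4)(C) = chi_4(C) * chi_4(C):
  {e}: (3)*(3), (ab)(cd): (-1)*(-1), (abc): (0)*(0), (acb): (0)*(0)
so (chi_4 * chi_4) takes values
  {e} -> 9, (ab)(cd) -> 1, (abc) -> 0, (acb) -> 0.
Now take the inner product of this character with each irreducible chi from the table, <chi_4*chi_4, chi> = (1/12) sum_C |C| (chi_4*chi_4)(C) conj(chi(C)):
  <chi_4*chi_4, chi_1> = (1/12)[1*(9)*conj(1) + 3*(1)*conj(1) + 4*(0)*conj(1) + 4*(0)*conj(1)]
      = (1/12)[(9) + (3) + (0) + (0)] = 12/12 = 1
  <chi_4*chi_4, chi_2> = (1/12)[1*(9)*conj(1) + 3*(1)*conj(1) + 4*(0)*conj(exp(2*I*pi/3)) + 4*(0)*conj(exp(-2*I*pi/3))]
      = (1/12)[(9) + (3) + (0) + (0)] = 12/12 = 1
  <chi_4*chi_4, chi_3> = (1/12)[1*(9)*conj(1) + 3*(1)*conj(1) + 4*(0)*conj(exp(-2*I*pi/3)) + 4*(0)*conj(exp(2*I*pi/3))]
      = (1/12)[(9) + (3) + (0) + (0)] = 12/12 = 1
  <chi_4*chi_4, chi_4> = (1/12)[1*(9)*conj(3) + 3*(1)*conj(-1) + 4*(0)*conj(0) + 4*(0)*conj(0)]
      = (1/12)[(27) + (-3) + (0) + (0)] = 24/12 = 2
(Exp terms are combined using exp(i*s)*conj(exp(i*t)) = exp(i*(s-t)), and sums of them are collapsed using the identity that for every m > 1 the m distinct m-th roots of unity sum to 0, e.g. 1 + exp(2*I*pi/3) + exp(-2*I*pi/3) = 0.)
Hence the multiplicities are chi_1: 1, chi_2: 1, chi_3: 1, chi_4: 2. Dimension check: dim(chi_4)*dim(chi_4) = 3*3 = 9 and sum (mult * dim) = 1*1 + 1*1 + 1*1 + 2*3 = 9.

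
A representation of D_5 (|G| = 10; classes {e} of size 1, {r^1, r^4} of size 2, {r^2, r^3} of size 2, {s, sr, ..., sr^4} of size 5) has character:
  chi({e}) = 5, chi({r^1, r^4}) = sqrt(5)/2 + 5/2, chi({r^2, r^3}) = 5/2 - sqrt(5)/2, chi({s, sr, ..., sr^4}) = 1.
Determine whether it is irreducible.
Not irreducible (reducible): <chi, chi> = 6 > 1.

Argument: <chi, chi> = (1/|G|) sum_C |C| * |chi(C)|^2 = (1/10)[1*|5|^2 + 2*|sqrt(5)/2 + 5/2|^2 + 2*|5/2 - sqrt(5)/2|^2 + 5*|1|^2]
  = (1/10)[(25) + (5*sqrt(5) + 15) + (15 - 5*sqrt(5)) + (5)] = 60/10 = 6.
A character is irreducible iff <chi, chi> = 1, so this representation is reducible.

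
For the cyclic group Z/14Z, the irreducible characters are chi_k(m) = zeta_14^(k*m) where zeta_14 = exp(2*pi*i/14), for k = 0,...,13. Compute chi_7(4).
chi_7(4) = zeta_14^28 = 1

Details: chi_7(4) = zeta_14^(7*4) = zeta_14^28. Since zeta_14^14 = 1, this equals zeta_14^0 = exp(2*pi*i*0/14) = 1.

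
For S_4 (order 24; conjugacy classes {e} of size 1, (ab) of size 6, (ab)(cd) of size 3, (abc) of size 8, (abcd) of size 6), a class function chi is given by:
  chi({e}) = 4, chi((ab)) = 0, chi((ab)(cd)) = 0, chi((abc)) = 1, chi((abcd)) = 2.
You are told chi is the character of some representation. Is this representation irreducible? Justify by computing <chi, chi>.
Not irreducible (reducible): <chi, chi> = 2 > 1.

Proof sketch: <chi, chi> = (1/|G|) sum_C |C| * |chi(C)|^2 = (1/24)[1*|4|^2 + 6*|0|^2 + 3*|0|^2 + 8*|1|^2 + 6*|2|^2]
  = (1/24)[(16) + (0) + (0) + (8) + (24)] = 48/24 = 2.
A character is irreducible iff <chi, chi> = 1, so this representation is reducible.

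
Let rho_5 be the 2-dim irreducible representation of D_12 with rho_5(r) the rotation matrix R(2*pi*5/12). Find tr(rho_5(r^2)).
chi_{rho_5}(r^2) = 2*cos(2*pi*5*2/12) = 1

Solution. rho_5(r^2) is rotation by angle 2*pi*5*2/12, whose trace is 2*cos(2*pi*5*2/12) = 1.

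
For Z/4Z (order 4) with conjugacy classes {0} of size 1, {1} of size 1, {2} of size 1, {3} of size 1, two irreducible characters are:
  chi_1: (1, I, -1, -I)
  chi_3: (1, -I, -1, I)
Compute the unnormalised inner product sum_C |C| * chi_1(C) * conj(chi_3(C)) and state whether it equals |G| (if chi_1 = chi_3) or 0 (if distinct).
Sum = 0; so <chi_1, chi_3> = 0 (distinct irreducibles are orthogonal).

Why: Compute term by term over conjugacy classes (|C| * chi_1(C) * conj(chi_3(C))):
  1*(1)*conj(1) + 1*(I)*conj(-I) + 1*(-1)*conj(-1) + 1*(-I)*conj(I)
  = (1) + (-1) + (1) + (-1)
  = 0.
(Exp terms are combined using exp(i*s)*conj(exp(i*t)) = exp(i*(s-t)), and sums of them are collapsed using the identity that for every m > 1 the m distinct m-th roots of unity sum to 0, e.g. 1 + exp(2*I*pi/3) + exp(-2*I*pi/3) = 0.)
Dividing by |G| = 4 gives 0/4 = 0, matching the row-orthogonality relation <chi_1, chi_3> = [chi_1 = chi_3].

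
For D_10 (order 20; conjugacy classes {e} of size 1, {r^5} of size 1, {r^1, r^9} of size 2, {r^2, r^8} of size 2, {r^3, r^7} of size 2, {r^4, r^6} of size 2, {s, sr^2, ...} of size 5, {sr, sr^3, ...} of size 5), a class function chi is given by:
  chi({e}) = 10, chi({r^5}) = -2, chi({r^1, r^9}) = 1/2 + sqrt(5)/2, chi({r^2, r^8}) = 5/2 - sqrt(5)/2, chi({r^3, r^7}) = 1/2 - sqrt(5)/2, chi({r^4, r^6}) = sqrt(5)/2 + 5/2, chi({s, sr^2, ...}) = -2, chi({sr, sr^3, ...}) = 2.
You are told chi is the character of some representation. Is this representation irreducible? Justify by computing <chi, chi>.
Not irreducible (reducible): <chi, chi> = 9 > 1.

Working: <chi, chi> = (1/|G|) sum_C |C| * |chi(C)|^2 = (1/20)[1*|10|^2 + 1*|-2|^2 + 2*|1/2 + sqrt(5)/2|^2 + 2*|5/2 - sqrt(5)/2|^2 + 2*|1/2 - sqrt(5)/2|^2 + 2*|sqrt(5)/2 + 5/2|^2 + 5*|-2|^2 + 5*|2|^2]
  = (1/20)[(100) + (4) + (sqrt(5) + 3) + (15 - 5*sqrt(5)) + (3 - sqrt(5)) + (5*sqrt(5) + 15) + (20) + (20)] = 180/20 = 9.
A character is irreducible iff <chi, chi> = 1, so this representation is reducible.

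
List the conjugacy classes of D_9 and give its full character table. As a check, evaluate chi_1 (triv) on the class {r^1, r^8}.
Conjugacy classes: {e} of size 1, {r^1, r^8} of size 2, {r^2, r^7} of size 2, {r^3, r^6} of size 2, {r^4, r^5} of size 2, {s, sr, ..., sr^8} of size 9.
Character table:
  irrep \ class              {e} (size 1)  {r^1, r^8} (size 2)  {r^2, r^7} (size 2)  {r^3, r^6} (size 2)  {r^4, r^5} (size 2)  {s, sr, ..., sr^8} (size 9)
  chi_1 (triv)               1             1                    1                    1                    1                    1                          
  chi_2 (sign: r->1, s->-1)  1             1                    1                    1                    1                    -1                         
  chi_3 (2d, j=1)            2             2*cos(2*pi/9)        2*cos(4*pi/9)        -1                   -2*cos(pi/9)         0                          
  chi_4 (2d, j=2)            2             2*cos(4*pi/9)        -2*cos(pi/9)         -1                   2*cos(2*pi/9)        0                          
  chi_5 (2d, j=3)            2             -1                   -1                   2                    -1                   0                          
  chi_6 (2d, j=4)            2             -2*cos(pi/9)         2*cos(2*pi/9)        -1                   2*cos(4*pi/9)        0                          

Spot check: chi_1 (triv) on {r^1, r^8} = 1.

Explanation: D_9 has order 2*9 = 18 with 6 conjugacy classes, hence 6 irreducibles. Sum of squared dims 1 + 1 + 4 + 4 + 4 + 4 = 18 = |G|. Linear characters come from the abelianisation; the 2-dimensional irreps have character r^k -> 2*cos(2*pi*j*k/9), reflections -> 0.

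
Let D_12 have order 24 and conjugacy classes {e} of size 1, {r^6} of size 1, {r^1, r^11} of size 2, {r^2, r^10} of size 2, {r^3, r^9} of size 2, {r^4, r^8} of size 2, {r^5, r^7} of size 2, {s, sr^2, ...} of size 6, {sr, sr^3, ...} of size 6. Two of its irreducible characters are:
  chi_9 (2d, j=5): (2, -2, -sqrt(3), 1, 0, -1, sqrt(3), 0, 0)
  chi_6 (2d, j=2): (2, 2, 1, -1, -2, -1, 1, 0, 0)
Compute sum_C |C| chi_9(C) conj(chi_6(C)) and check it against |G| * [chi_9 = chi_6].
Sum = 0; so <chi_9, chi_6> = 0 (distinct irreducibles are orthogonal).

Explanation: Compute term by term over conjugacy classes (|C| * chi_9(C) * conj(chi_6(C))):
  1*(2)*conj(2) + 1*(-2)*conj(2) + 2*(-sqrt(3))*conj(1) + 2*(1)*conj(-1) + 2*(0)*conj(-2) + 2*(-1)*conj(-1) + 2*(sqrt(3))*conj(1) + 6*(0)*conj(0) + 6*(0)*conj(0)
  = (4) + (-4) + (-2*sqrt(3)) + (-2) + (0) + (2) + (2*sqrt(3)) + (0) + (0)
  = 0.
Dividing by |G| = 24 gives 0/24 = 0, matching the row-orthogonality relation <chi_9, chi_6> = [chi_9 = chi_6].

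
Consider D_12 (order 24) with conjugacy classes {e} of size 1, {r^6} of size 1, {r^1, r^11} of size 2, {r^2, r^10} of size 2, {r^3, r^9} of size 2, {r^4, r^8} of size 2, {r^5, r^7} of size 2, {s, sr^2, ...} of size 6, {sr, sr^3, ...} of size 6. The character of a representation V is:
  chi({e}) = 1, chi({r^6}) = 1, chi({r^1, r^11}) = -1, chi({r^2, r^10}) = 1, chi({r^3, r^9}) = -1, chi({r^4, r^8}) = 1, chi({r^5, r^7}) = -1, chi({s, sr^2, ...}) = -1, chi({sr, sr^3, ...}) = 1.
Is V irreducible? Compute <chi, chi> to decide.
Irreducible: <chi, chi> = 1.

Argument: <chi, chi> = (1/|G|) sum_C |C| * |chi(C)|^2 = (1/24)[1*|1|^2 + 1*|1|^2 + 2*|-1|^2 + 2*|1|^2 + 2*|-1|^2 + 2*|1|^2 + 2*|-1|^2 + 6*|-1|^2 + 6*|1|^2]
  = (1/24)[(1) + (1) + (2) + (2) + (2) + (2) + (2) + (6) + (6)] = 24/24 = 1.
A character is irreducible iff <chi, chi> = 1, so this representation is irreducible.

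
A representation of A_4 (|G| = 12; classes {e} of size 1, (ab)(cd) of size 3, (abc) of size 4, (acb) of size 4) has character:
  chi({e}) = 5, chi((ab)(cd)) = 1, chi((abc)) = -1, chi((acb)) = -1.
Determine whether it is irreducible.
Not irreducible (reducible): <chi, chi> = 3 > 1.

<chi, chi> = (1/|G|) sum_C |C| * |chi(C)|^2 = (1/12)[1*|5|^2 + 3*|1|^2 + 4*|-1|^2 + 4*|-1|^2]
  = (1/12)[(25) + (3) + (4) + (4)] = 36/12 = 3.
(Exp terms are combined using exp(i*s)*conj(exp(i*t)) = exp(i*(s-t)), and sums of them are collapsed using the identity that for every m > 1 the m distinct m-th roots of unity sum to 0, e.g. 1 + exp(2*I*pi/3) + exp(-2*I*pi/3) = 0.)
A character is irreducible iff <chi, chi> = 1, so this representation is reducible.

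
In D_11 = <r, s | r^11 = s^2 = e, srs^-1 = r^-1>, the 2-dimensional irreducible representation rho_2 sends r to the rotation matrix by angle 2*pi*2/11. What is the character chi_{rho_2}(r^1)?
chi_{rho_2}(r^1) = 2*cos(2*pi*2*1/11) = 2*cos(4*pi/11)

Solution. rho_2(r^1) is rotation by angle 2*pi*2*1/11, whose trace is 2*cos(2*pi*2*1/11) = 2*cos(4*pi/11).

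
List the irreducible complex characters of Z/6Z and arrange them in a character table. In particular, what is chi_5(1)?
Character table of Z/6Z (irreps indexed chi_0,...,chi_5 with chi_k(m) = zeta_6^(k*m), zeta_6 = exp(2*pi*i/6)):
  irrep \ class  {0} (size 1)  {1} (size 1)    {2} (size 1)    {3} (size 1)  {4} (size 1)    {5} (size 1)  
  chi_0          1             1               1               1             1               1             
  chi_1          1             exp(I*pi/3)     exp(2*I*pi/3)   -1            exp(-2*I*pi/3)  exp(-I*pi/3)  
  chi_2          1             exp(2*I*pi/3)   exp(-2*I*pi/3)  1             exp(2*I*pi/3)   exp(-2*I*pi/3)
  chi_3          1             -1              1               -1            1               -1            
  chi_4          1             exp(-2*I*pi/3)  exp(2*I*pi/3)   1             exp(-2*I*pi/3)  exp(2*I*pi/3) 
  chi_5          1             exp(-I*pi/3)    exp(-2*I*pi/3)  -1            exp(2*I*pi/3)   exp(I*pi/3)   

Spot check: chi_5(1) = zeta_6^(5*1) = zeta_6^5 = exp(-I*pi/3).

Reasoning: Z/6Z is abelian, so all 6 irreducible complex representations are 1-dimensional. They are given by chi_k(m) = zeta_6^(k*m) for k = 0,...,5. Row orthogonality: sum_m chi_k(m) conj(chi_l(m)) = 6 * [k = l].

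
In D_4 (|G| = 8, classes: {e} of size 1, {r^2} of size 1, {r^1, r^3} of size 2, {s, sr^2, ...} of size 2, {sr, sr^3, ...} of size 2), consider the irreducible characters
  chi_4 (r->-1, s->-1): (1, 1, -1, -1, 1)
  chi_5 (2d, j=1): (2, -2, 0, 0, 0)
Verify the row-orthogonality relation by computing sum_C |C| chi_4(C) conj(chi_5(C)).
Sum = 0; so <chi_4, chi_5> = 0 (distinct irreducibles are orthogonal).

Explanation: Compute term by term over conjugacy classes (|C| * chi_4(C) * conj(chi_5(C))):
  1*(1)*conj(2) + 1*(1)*conj(-2) + 2*(-1)*conj(0) + 2*(-1)*conj(0) + 2*(1)*conj(0)
  = (2) + (-2) + (0) + (0) + (0)
  = 0.
Dividing by |G| = 8 gives 0/8 = 0, matching the row-orthogonality relation <chi_4, chi_5> = [chi_4 = chi_5].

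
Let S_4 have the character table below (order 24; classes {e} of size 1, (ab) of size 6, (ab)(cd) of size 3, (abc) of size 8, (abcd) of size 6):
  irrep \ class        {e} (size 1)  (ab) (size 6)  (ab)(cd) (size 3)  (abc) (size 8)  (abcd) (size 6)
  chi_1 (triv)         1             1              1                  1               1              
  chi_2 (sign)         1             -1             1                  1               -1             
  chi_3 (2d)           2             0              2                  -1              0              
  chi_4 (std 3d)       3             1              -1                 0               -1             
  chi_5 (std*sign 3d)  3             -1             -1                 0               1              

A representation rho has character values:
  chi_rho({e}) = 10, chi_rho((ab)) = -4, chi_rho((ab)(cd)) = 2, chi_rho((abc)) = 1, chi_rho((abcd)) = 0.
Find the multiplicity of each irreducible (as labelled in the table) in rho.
Multiplicities: chi_1: 0, chi_2: 2, chi_3: 1, chi_4: 0, chi_5: 2.

Details: Use <chi_rho, chi> = (1/|G|) sum_C |C| * chi_rho(C) * conj(chi(C)) with |G| = 24 for each irreducible chi in the table:
  <chi_rho, chi_1> = (1/24)[1*(10)*conj(1) + 6*(-4)*conj(1) + 3*(2)*conj(1) + 8*(1)*conj(1) + 6*(0)*conj(1)]
      = (1/24)[(10) + (-24) + (6) + (8) + (0)] = 0/24 = 0
  <chi_rho, chi_2> = (1/24)[1*(10)*conj(1) + 6*(-4)*conj(-1) + 3*(2)*conj(1) + 8*(1)*conj(1) + 6*(0)*conj(-1)]
      = (1/24)[(10) + (24) + (6) + (8) + (0)] = 48/24 = 2
  <chi_rho, chi_3> = (1/24)[1*(10)*conj(2) + 6*(-4)*conj(0) + 3*(2)*conj(2) + 8*(1)*conj(-1) + 6*(0)*conj(0)]
      = (1/24)[(20) + (0) + (12) + (-8) + (0)] = 24/24 = 1
  <chi_rho, chi_4> = (1/24)[1*(10)*conj(3) + 6*(-4)*conj(1) + 3*(2)*conj(-1) + 8*(1)*conj(0) + 6*(0)*conj(-1)]
      = (1/24)[(30) + (-24) + (-6) + (0) + (0)] = 0/24 = 0
  <chi_rho, chi_5> = (1/24)[1*(10)*conj(3) + 6*(-4)*conj(-1) + 3*(2)*conj(-1) + 8*(1)*conj(0) + 6*(0)*conj(1)]
      = (1/24)[(30) + (24) + (-6) + (0) + (0)] = 48/24 = 2
Dimension check: dim(rho) = sum (mult * dim) = 0*1 + 2*1 + 1*2 + 0*3 + 2*3 = 10 = chi_rho(e) = 10.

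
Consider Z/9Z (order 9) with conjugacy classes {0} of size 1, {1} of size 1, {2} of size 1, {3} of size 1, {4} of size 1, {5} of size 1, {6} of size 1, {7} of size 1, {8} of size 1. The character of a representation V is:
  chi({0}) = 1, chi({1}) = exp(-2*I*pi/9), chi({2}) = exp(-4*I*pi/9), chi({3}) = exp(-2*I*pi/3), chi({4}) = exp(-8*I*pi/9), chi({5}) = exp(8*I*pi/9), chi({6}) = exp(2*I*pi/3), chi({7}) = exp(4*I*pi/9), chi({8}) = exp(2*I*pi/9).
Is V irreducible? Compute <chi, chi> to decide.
Irreducible: <chi, chi> = 1.

Justification: <chi, chi> = (1/|G|) sum_C |C| * |chi(C)|^2 = (1/9)[1*|1|^2 + 1*|exp(-2*I*pi/9)|^2 + 1*|exp(-4*I*pi/9)|^2 + 1*|exp(-2*I*pi/3)|^2 + 1*|exp(-8*I*pi/9)|^2 + 1*|exp(8*I*pi/9)|^2 + 1*|exp(2*I*pi/3)|^2 + 1*|exp(4*I*pi/9)|^2 + 1*|exp(2*I*pi/9)|^2]
  = (1/9)[(1) + (1) + (1) + (1) + (1) + (1) + (1) + (1) + (1)] = 9/9 = 1.
(Exp terms are combined using exp(i*s)*conj(exp(i*t)) = exp(i*(s-t)), and sums of them are collapsed using the identity that for every m > 1 the m distinct m-th roots of unity sum to 0, e.g. 1 + exp(2*I*pi/3) + exp(-2*I*pi/3) = 0.)
A character is irreducible iff <chi, chi> = 1, so this representation is irreducible.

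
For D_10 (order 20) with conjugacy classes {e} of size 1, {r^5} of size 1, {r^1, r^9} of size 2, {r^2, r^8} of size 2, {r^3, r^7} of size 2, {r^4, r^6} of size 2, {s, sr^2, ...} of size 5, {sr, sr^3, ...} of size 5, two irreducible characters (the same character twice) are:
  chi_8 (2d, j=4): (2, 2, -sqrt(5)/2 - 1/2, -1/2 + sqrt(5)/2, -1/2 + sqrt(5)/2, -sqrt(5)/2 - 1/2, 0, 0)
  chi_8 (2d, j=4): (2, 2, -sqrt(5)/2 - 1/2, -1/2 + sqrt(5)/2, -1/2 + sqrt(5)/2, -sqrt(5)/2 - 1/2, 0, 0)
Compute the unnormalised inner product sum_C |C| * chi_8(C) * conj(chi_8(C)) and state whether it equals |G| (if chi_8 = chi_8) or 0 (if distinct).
Sum = 20 = |G| = 20; so <chi_8, chi_8> = 1 (norm-1 confirms irreducibility).

Working: Compute term by term over conjugacy classes (|C| * chi_8(C) * conj(chi_8(C))):
  1*(2)*conj(2) + 1*(2)*conj(2) + 2*(-sqrt(5)/2 - 1/2)*conj(-sqrt(5)/2 - 1/2) + 2*(-1/2 + sqrt(5)/2)*conj(-1/2 + sqrt(5)/2) + 2*(-1/2 + sqrt(5)/2)*conj(-1/2 + sqrt(5)/2) + 2*(-sqrt(5)/2 - 1/2)*conj(-sqrt(5)/2 - 1/2) + 5*(0)*conj(0) + 5*(0)*conj(0)
  = (4) + (4) + (sqrt(5) + 3) + (3 - sqrt(5)) + (3 - sqrt(5)) + (sqrt(5) + 3) + (0) + (0)
  = 20.
Dividing by |G| = 20 gives 20/20 = 1, matching the row-orthogonality relation <chi_8, chi_8> = [chi_8 = chi_8].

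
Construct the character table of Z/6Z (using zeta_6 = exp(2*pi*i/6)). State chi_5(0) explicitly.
Character table of Z/6Z (irreps indexed chi_0,...,chi_5 with chi_k(m) = zeta_6^(k*m), zeta_6 = exp(2*pi*i/6)):
  irrep \ class  {0} (size 1)  {1} (size 1)    {2} (size 1)    {3} (size 1)  {4} (size 1)    {5} (size 1)  
  chi_0          1             1               1               1             1               1             
  chi_1          1             exp(I*pi/3)     exp(2*I*pi/3)   -1            exp(-2*I*pi/3)  exp(-I*pi/3)  
  chi_2          1             exp(2*I*pi/3)   exp(-2*I*pi/3)  1             exp(2*I*pi/3)   exp(-2*I*pi/3)
  chi_3          1             -1              1               -1            1               -1            
  chi_4          1             exp(-2*I*pi/3)  exp(2*I*pi/3)   1             exp(-2*I*pi/3)  exp(2*I*pi/3) 
  chi_5          1             exp(-I*pi/3)    exp(-2*I*pi/3)  -1            exp(2*I*pi/3)   exp(I*pi/3)   

Spot check: chi_5(0) = zeta_6^(5*0) = zeta_6^0 = 1.

Why: Z/6Z is abelian, so all 6 irreducible complex representations are 1-dimensional. They are given by chi_k(m) = zeta_6^(k*m) for k = 0,...,5. Row orthogonality: sum_m chi_k(m) conj(chi_l(m)) = 6 * [k = l].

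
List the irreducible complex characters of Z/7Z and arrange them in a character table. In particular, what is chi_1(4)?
Character table of Z/7Z (irreps indexed chi_0,...,chi_6 with chi_k(m) = zeta_7^(k*m), zeta_7 = exp(2*pi*i/7)):
  irrep \ class  {0} (size 1)  {1} (size 1)    {2} (size 1)    {3} (size 1)    {4} (size 1)    {5} (size 1)    {6} (size 1)  
  chi_0          1             1               1               1               1               1               1             
  chi_1          1             exp(2*I*pi/7)   exp(4*I*pi/7)   exp(6*I*pi/7)   exp(-6*I*pi/7)  exp(-4*I*pi/7)  exp(-2*I*pi/7)
  chi_2          1             exp(4*I*pi/7)   exp(-6*I*pi/7)  exp(-2*I*pi/7)  exp(2*I*pi/7)   exp(6*I*pi/7)   exp(-4*I*pi/7)
  chi_3          1             exp(6*I*pi/7)   exp(-2*I*pi/7)  exp(4*I*pi/7)   exp(-4*I*pi/7)  exp(2*I*pi/7)   exp(-6*I*pi/7)
  chi_4          1             exp(-6*I*pi/7)  exp(2*I*pi/7)   exp(-4*I*pi/7)  exp(4*I*pi/7)   exp(-2*I*pi/7)  exp(6*I*pi/7) 
  chi_5          1             exp(-4*I*pi/7)  exp(6*I*pi/7)   exp(2*I*pi/7)   exp(-2*I*pi/7)  exp(-6*I*pi/7)  exp(4*I*pi/7) 
  chi_6          1             exp(-2*I*pi/7)  exp(-4*I*pi/7)  exp(-6*I*pi/7)  exp(6*I*pi/7)   exp(4*I*pi/7)   exp(2*I*pi/7) 

Spot check: chi_1(4) = zeta_7^(1*4) = zeta_7^4 = exp(-6*I*pi/7).

Details: Z/7Z is abelian, so all 7 irreducible complex representations are 1-dimensional. They are given by chi_k(m) = zeta_7^(k*m) for k = 0,...,6. Row orthogonality: sum_m chi_k(m) conj(chi_l(m)) = 7 * [k = l].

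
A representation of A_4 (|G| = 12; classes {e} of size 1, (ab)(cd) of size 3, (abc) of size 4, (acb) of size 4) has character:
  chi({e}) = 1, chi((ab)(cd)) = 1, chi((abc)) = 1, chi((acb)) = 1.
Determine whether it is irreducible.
Irreducible: <chi, chi> = 1.

Working: <chi, chi> = (1/|G|) sum_C |C| * |chi(C)|^2 = (1/12)[1*|1|^2 + 3*|1|^2 + 4*|1|^2 + 4*|1|^2]
  = (1/12)[(1) + (3) + (4) + (4)] = 12/12 = 1.
(Exp terms are combined using exp(i*s)*conj(exp(i*t)) = exp(i*(s-t)), and sums of them are collapsed using the identity that for every m > 1 the m distinct m-th roots of unity sum to 0, e.g. 1 + exp(2*I*pi/3) + exp(-2*I*pi/3) = 0.)
A character is irreducible iff <chi, chi> = 1, so this representation is irreducible.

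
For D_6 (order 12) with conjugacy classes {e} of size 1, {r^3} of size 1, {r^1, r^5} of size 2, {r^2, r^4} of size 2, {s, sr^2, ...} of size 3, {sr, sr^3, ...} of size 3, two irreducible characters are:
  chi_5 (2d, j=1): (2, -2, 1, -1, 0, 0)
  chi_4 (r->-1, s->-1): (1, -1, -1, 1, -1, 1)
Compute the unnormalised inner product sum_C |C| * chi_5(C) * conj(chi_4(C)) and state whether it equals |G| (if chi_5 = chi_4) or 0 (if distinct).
Sum = 0; so <chi_5, chi_4> = 0 (distinct irreducibles are orthogonal).

Justification: Compute term by term over conjugacy classes (|C| * chi_5(C) * conj(chi_4(C))):
  1*(2)*conj(1) + 1*(-2)*conj(-1) + 2*(1)*conj(-1) + 2*(-1)*conj(1) + 3*(0)*conj(-1) + 3*(0)*conj(1)
  = (2) + (2) + (-2) + (-2) + (0) + (0)
  = 0.
Dividing by |G| = 12 gives 0/12 = 0, matching the row-orthogonality relation <chi_5, chi_4> = [chi_5 = chi_4].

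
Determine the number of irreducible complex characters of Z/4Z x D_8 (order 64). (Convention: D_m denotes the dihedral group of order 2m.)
28

Justification: The number of irreducible complex representations of a finite group equals its number of conjugacy classes. For a direct product, #classes(G x H) = #classes(G) * #classes(H). Z/4Z has 4 classes (abelian), D_8 has 7 classes, so 4 * 7 = 28, so Z/4Z x D_8 (order 64) has exactly 28 irreducible complex representations.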